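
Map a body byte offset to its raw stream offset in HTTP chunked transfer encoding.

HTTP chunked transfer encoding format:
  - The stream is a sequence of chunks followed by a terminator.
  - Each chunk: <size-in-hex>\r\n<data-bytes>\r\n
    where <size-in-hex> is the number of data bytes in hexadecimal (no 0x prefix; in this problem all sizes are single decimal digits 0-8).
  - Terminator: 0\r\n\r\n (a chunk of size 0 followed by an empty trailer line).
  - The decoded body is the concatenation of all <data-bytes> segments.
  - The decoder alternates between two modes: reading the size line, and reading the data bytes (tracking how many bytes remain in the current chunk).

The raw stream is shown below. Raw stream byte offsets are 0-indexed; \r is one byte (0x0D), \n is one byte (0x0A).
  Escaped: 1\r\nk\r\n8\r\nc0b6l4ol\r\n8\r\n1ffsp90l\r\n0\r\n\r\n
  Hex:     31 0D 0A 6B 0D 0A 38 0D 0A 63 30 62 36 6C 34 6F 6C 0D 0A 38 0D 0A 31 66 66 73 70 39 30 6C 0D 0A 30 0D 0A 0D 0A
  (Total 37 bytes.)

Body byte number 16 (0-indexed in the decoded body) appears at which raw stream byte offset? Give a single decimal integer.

Answer: 29

Derivation:
Chunk 1: stream[0..1]='1' size=0x1=1, data at stream[3..4]='k' -> body[0..1], body so far='k'
Chunk 2: stream[6..7]='8' size=0x8=8, data at stream[9..17]='c0b6l4ol' -> body[1..9], body so far='kc0b6l4ol'
Chunk 3: stream[19..20]='8' size=0x8=8, data at stream[22..30]='1ffsp90l' -> body[9..17], body so far='kc0b6l4ol1ffsp90l'
Chunk 4: stream[32..33]='0' size=0 (terminator). Final body='kc0b6l4ol1ffsp90l' (17 bytes)
Body byte 16 at stream offset 29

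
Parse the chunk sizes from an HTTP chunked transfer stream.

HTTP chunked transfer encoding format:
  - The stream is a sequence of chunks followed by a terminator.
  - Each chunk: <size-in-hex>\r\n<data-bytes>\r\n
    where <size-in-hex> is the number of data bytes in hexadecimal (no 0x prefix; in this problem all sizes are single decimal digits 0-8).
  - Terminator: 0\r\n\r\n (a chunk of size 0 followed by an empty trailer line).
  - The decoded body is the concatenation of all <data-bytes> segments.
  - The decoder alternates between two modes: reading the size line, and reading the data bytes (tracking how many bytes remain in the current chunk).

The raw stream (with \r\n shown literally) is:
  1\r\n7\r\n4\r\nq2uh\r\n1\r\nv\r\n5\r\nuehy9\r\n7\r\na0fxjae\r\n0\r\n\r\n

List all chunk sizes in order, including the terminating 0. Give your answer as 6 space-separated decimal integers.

Answer: 1 4 1 5 7 0

Derivation:
Chunk 1: stream[0..1]='1' size=0x1=1, data at stream[3..4]='7' -> body[0..1], body so far='7'
Chunk 2: stream[6..7]='4' size=0x4=4, data at stream[9..13]='q2uh' -> body[1..5], body so far='7q2uh'
Chunk 3: stream[15..16]='1' size=0x1=1, data at stream[18..19]='v' -> body[5..6], body so far='7q2uhv'
Chunk 4: stream[21..22]='5' size=0x5=5, data at stream[24..29]='uehy9' -> body[6..11], body so far='7q2uhvuehy9'
Chunk 5: stream[31..32]='7' size=0x7=7, data at stream[34..41]='a0fxjae' -> body[11..18], body so far='7q2uhvuehy9a0fxjae'
Chunk 6: stream[43..44]='0' size=0 (terminator). Final body='7q2uhvuehy9a0fxjae' (18 bytes)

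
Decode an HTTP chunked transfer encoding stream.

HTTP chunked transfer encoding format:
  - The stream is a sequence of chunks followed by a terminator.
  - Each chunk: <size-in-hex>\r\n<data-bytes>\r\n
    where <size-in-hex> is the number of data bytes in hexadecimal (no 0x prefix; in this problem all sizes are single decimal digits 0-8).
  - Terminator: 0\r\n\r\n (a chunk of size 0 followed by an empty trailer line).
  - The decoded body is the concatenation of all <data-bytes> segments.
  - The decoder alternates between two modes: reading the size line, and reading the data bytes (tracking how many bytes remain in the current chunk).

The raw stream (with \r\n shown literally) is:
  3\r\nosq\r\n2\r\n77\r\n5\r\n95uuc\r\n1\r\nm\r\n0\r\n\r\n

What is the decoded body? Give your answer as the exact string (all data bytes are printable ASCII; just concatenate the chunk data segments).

Chunk 1: stream[0..1]='3' size=0x3=3, data at stream[3..6]='osq' -> body[0..3], body so far='osq'
Chunk 2: stream[8..9]='2' size=0x2=2, data at stream[11..13]='77' -> body[3..5], body so far='osq77'
Chunk 3: stream[15..16]='5' size=0x5=5, data at stream[18..23]='95uuc' -> body[5..10], body so far='osq7795uuc'
Chunk 4: stream[25..26]='1' size=0x1=1, data at stream[28..29]='m' -> body[10..11], body so far='osq7795uucm'
Chunk 5: stream[31..32]='0' size=0 (terminator). Final body='osq7795uucm' (11 bytes)

Answer: osq7795uucm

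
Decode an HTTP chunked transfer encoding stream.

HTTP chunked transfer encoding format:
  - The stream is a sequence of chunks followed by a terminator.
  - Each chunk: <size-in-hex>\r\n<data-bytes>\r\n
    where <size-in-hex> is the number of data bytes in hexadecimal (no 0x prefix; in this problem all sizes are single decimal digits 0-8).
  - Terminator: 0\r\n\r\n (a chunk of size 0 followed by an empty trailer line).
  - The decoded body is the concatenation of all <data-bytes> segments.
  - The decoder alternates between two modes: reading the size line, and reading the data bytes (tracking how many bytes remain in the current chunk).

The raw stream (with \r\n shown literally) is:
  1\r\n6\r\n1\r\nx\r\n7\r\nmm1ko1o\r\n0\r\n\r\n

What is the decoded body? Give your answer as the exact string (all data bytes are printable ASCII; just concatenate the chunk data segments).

Chunk 1: stream[0..1]='1' size=0x1=1, data at stream[3..4]='6' -> body[0..1], body so far='6'
Chunk 2: stream[6..7]='1' size=0x1=1, data at stream[9..10]='x' -> body[1..2], body so far='6x'
Chunk 3: stream[12..13]='7' size=0x7=7, data at stream[15..22]='mm1ko1o' -> body[2..9], body so far='6xmm1ko1o'
Chunk 4: stream[24..25]='0' size=0 (terminator). Final body='6xmm1ko1o' (9 bytes)

Answer: 6xmm1ko1o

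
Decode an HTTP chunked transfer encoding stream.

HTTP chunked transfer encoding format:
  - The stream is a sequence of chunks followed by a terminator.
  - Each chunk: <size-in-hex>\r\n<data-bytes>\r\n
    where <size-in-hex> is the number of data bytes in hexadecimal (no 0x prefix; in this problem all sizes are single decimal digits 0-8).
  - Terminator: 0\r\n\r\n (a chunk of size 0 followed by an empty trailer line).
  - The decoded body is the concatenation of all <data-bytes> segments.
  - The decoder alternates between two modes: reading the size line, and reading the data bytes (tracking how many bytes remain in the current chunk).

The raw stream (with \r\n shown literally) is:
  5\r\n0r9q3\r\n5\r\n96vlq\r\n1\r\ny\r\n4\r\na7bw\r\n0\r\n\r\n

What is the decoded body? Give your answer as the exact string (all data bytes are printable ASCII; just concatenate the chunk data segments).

Chunk 1: stream[0..1]='5' size=0x5=5, data at stream[3..8]='0r9q3' -> body[0..5], body so far='0r9q3'
Chunk 2: stream[10..11]='5' size=0x5=5, data at stream[13..18]='96vlq' -> body[5..10], body so far='0r9q396vlq'
Chunk 3: stream[20..21]='1' size=0x1=1, data at stream[23..24]='y' -> body[10..11], body so far='0r9q396vlqy'
Chunk 4: stream[26..27]='4' size=0x4=4, data at stream[29..33]='a7bw' -> body[11..15], body so far='0r9q396vlqya7bw'
Chunk 5: stream[35..36]='0' size=0 (terminator). Final body='0r9q396vlqya7bw' (15 bytes)

Answer: 0r9q396vlqya7bw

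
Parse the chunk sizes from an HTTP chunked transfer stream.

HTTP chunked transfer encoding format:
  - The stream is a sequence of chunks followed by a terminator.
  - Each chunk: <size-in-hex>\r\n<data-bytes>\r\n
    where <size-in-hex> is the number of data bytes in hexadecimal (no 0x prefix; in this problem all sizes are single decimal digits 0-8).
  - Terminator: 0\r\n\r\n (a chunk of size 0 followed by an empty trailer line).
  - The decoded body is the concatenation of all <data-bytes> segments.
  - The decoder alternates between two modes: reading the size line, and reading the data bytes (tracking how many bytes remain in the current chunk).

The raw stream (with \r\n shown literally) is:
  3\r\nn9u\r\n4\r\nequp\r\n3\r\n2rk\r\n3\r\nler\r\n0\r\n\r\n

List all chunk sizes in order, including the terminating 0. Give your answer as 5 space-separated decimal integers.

Answer: 3 4 3 3 0

Derivation:
Chunk 1: stream[0..1]='3' size=0x3=3, data at stream[3..6]='n9u' -> body[0..3], body so far='n9u'
Chunk 2: stream[8..9]='4' size=0x4=4, data at stream[11..15]='equp' -> body[3..7], body so far='n9uequp'
Chunk 3: stream[17..18]='3' size=0x3=3, data at stream[20..23]='2rk' -> body[7..10], body so far='n9uequp2rk'
Chunk 4: stream[25..26]='3' size=0x3=3, data at stream[28..31]='ler' -> body[10..13], body so far='n9uequp2rkler'
Chunk 5: stream[33..34]='0' size=0 (terminator). Final body='n9uequp2rkler' (13 bytes)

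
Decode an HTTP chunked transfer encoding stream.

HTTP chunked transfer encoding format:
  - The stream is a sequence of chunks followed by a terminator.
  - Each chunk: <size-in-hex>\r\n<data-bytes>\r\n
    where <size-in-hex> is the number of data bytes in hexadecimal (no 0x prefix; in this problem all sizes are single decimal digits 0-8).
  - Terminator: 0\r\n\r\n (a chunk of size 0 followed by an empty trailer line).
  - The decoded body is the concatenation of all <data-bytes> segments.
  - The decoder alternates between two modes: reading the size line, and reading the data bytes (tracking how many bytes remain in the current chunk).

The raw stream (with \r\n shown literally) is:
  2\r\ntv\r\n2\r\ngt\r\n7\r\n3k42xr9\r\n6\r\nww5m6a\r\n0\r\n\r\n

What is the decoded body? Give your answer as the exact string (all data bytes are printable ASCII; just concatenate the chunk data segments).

Answer: tvgt3k42xr9ww5m6a

Derivation:
Chunk 1: stream[0..1]='2' size=0x2=2, data at stream[3..5]='tv' -> body[0..2], body so far='tv'
Chunk 2: stream[7..8]='2' size=0x2=2, data at stream[10..12]='gt' -> body[2..4], body so far='tvgt'
Chunk 3: stream[14..15]='7' size=0x7=7, data at stream[17..24]='3k42xr9' -> body[4..11], body so far='tvgt3k42xr9'
Chunk 4: stream[26..27]='6' size=0x6=6, data at stream[29..35]='ww5m6a' -> body[11..17], body so far='tvgt3k42xr9ww5m6a'
Chunk 5: stream[37..38]='0' size=0 (terminator). Final body='tvgt3k42xr9ww5m6a' (17 bytes)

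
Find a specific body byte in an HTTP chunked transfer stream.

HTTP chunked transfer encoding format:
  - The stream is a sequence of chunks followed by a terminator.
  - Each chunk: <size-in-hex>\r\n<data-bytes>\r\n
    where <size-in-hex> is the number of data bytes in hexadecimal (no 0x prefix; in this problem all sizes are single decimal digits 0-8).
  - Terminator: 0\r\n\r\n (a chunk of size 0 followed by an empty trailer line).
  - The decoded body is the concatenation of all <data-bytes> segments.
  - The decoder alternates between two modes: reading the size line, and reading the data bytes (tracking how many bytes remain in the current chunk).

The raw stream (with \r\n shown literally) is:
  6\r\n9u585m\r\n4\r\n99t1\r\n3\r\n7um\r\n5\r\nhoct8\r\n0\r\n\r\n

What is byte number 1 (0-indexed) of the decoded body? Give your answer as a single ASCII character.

Chunk 1: stream[0..1]='6' size=0x6=6, data at stream[3..9]='9u585m' -> body[0..6], body so far='9u585m'
Chunk 2: stream[11..12]='4' size=0x4=4, data at stream[14..18]='99t1' -> body[6..10], body so far='9u585m99t1'
Chunk 3: stream[20..21]='3' size=0x3=3, data at stream[23..26]='7um' -> body[10..13], body so far='9u585m99t17um'
Chunk 4: stream[28..29]='5' size=0x5=5, data at stream[31..36]='hoct8' -> body[13..18], body so far='9u585m99t17umhoct8'
Chunk 5: stream[38..39]='0' size=0 (terminator). Final body='9u585m99t17umhoct8' (18 bytes)
Body byte 1 = 'u'

Answer: u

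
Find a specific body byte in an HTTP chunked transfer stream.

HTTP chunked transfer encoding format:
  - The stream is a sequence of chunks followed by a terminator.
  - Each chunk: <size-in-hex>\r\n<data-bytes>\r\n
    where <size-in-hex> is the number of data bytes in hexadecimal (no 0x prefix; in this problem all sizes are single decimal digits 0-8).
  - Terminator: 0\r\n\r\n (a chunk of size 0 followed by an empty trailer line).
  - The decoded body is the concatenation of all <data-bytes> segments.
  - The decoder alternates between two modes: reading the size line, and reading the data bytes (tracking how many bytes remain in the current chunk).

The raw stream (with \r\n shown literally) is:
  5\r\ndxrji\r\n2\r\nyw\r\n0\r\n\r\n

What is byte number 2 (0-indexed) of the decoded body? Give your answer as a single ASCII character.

Chunk 1: stream[0..1]='5' size=0x5=5, data at stream[3..8]='dxrji' -> body[0..5], body so far='dxrji'
Chunk 2: stream[10..11]='2' size=0x2=2, data at stream[13..15]='yw' -> body[5..7], body so far='dxrjiyw'
Chunk 3: stream[17..18]='0' size=0 (terminator). Final body='dxrjiyw' (7 bytes)
Body byte 2 = 'r'

Answer: r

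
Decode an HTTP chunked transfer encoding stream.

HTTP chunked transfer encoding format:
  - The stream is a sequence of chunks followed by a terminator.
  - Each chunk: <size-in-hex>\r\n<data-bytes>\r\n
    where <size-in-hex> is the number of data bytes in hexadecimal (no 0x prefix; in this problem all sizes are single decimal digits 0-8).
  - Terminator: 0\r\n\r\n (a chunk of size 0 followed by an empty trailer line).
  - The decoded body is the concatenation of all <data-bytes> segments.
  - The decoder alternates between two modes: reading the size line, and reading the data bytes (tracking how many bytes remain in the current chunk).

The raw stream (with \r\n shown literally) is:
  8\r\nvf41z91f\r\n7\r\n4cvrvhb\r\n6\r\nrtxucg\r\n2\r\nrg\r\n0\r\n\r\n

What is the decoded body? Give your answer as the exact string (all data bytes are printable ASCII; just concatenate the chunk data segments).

Chunk 1: stream[0..1]='8' size=0x8=8, data at stream[3..11]='vf41z91f' -> body[0..8], body so far='vf41z91f'
Chunk 2: stream[13..14]='7' size=0x7=7, data at stream[16..23]='4cvrvhb' -> body[8..15], body so far='vf41z91f4cvrvhb'
Chunk 3: stream[25..26]='6' size=0x6=6, data at stream[28..34]='rtxucg' -> body[15..21], body so far='vf41z91f4cvrvhbrtxucg'
Chunk 4: stream[36..37]='2' size=0x2=2, data at stream[39..41]='rg' -> body[21..23], body so far='vf41z91f4cvrvhbrtxucgrg'
Chunk 5: stream[43..44]='0' size=0 (terminator). Final body='vf41z91f4cvrvhbrtxucgrg' (23 bytes)

Answer: vf41z91f4cvrvhbrtxucgrg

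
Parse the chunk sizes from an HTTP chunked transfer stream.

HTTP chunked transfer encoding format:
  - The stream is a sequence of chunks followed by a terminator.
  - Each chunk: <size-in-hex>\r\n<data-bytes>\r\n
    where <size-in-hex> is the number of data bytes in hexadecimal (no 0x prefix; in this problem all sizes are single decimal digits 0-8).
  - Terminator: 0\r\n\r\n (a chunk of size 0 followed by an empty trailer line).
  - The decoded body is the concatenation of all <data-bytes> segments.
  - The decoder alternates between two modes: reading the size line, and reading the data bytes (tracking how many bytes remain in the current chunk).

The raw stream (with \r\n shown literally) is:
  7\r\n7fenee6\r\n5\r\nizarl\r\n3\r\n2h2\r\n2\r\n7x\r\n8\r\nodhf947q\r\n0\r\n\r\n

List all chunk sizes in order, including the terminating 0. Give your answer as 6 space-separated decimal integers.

Chunk 1: stream[0..1]='7' size=0x7=7, data at stream[3..10]='7fenee6' -> body[0..7], body so far='7fenee6'
Chunk 2: stream[12..13]='5' size=0x5=5, data at stream[15..20]='izarl' -> body[7..12], body so far='7fenee6izarl'
Chunk 3: stream[22..23]='3' size=0x3=3, data at stream[25..28]='2h2' -> body[12..15], body so far='7fenee6izarl2h2'
Chunk 4: stream[30..31]='2' size=0x2=2, data at stream[33..35]='7x' -> body[15..17], body so far='7fenee6izarl2h27x'
Chunk 5: stream[37..38]='8' size=0x8=8, data at stream[40..48]='odhf947q' -> body[17..25], body so far='7fenee6izarl2h27xodhf947q'
Chunk 6: stream[50..51]='0' size=0 (terminator). Final body='7fenee6izarl2h27xodhf947q' (25 bytes)

Answer: 7 5 3 2 8 0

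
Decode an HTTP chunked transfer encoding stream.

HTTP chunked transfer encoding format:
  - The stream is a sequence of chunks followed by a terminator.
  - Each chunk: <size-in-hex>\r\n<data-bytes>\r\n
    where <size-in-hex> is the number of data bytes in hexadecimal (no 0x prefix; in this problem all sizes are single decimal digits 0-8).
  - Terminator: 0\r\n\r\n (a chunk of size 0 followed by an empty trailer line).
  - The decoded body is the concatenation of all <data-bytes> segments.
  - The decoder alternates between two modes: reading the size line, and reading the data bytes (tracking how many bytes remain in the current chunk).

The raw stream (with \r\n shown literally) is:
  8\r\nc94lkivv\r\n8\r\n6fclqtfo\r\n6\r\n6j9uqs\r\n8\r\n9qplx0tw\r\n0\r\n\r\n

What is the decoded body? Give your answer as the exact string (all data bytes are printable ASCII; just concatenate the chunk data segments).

Chunk 1: stream[0..1]='8' size=0x8=8, data at stream[3..11]='c94lkivv' -> body[0..8], body so far='c94lkivv'
Chunk 2: stream[13..14]='8' size=0x8=8, data at stream[16..24]='6fclqtfo' -> body[8..16], body so far='c94lkivv6fclqtfo'
Chunk 3: stream[26..27]='6' size=0x6=6, data at stream[29..35]='6j9uqs' -> body[16..22], body so far='c94lkivv6fclqtfo6j9uqs'
Chunk 4: stream[37..38]='8' size=0x8=8, data at stream[40..48]='9qplx0tw' -> body[22..30], body so far='c94lkivv6fclqtfo6j9uqs9qplx0tw'
Chunk 5: stream[50..51]='0' size=0 (terminator). Final body='c94lkivv6fclqtfo6j9uqs9qplx0tw' (30 bytes)

Answer: c94lkivv6fclqtfo6j9uqs9qplx0tw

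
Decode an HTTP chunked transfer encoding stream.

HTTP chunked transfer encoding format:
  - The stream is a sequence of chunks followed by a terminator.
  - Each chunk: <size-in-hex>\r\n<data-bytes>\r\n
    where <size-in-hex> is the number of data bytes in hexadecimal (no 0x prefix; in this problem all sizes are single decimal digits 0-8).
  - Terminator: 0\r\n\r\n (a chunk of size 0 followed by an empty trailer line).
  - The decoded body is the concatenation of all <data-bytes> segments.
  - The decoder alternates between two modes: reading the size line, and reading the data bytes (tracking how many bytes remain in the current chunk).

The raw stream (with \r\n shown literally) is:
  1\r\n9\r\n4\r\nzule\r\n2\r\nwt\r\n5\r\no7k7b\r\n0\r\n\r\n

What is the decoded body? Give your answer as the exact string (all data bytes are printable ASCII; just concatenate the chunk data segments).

Chunk 1: stream[0..1]='1' size=0x1=1, data at stream[3..4]='9' -> body[0..1], body so far='9'
Chunk 2: stream[6..7]='4' size=0x4=4, data at stream[9..13]='zule' -> body[1..5], body so far='9zule'
Chunk 3: stream[15..16]='2' size=0x2=2, data at stream[18..20]='wt' -> body[5..7], body so far='9zulewt'
Chunk 4: stream[22..23]='5' size=0x5=5, data at stream[25..30]='o7k7b' -> body[7..12], body so far='9zulewto7k7b'
Chunk 5: stream[32..33]='0' size=0 (terminator). Final body='9zulewto7k7b' (12 bytes)

Answer: 9zulewto7k7b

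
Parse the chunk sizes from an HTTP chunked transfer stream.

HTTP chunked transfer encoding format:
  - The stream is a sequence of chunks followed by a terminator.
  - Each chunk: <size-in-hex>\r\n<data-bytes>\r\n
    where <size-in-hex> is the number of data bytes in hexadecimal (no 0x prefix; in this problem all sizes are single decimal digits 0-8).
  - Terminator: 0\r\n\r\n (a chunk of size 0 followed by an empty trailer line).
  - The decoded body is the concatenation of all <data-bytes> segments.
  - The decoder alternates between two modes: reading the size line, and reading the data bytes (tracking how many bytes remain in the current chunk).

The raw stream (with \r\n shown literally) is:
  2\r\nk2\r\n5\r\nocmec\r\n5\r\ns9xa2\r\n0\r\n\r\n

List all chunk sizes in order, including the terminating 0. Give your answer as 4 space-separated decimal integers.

Chunk 1: stream[0..1]='2' size=0x2=2, data at stream[3..5]='k2' -> body[0..2], body so far='k2'
Chunk 2: stream[7..8]='5' size=0x5=5, data at stream[10..15]='ocmec' -> body[2..7], body so far='k2ocmec'
Chunk 3: stream[17..18]='5' size=0x5=5, data at stream[20..25]='s9xa2' -> body[7..12], body so far='k2ocmecs9xa2'
Chunk 4: stream[27..28]='0' size=0 (terminator). Final body='k2ocmecs9xa2' (12 bytes)

Answer: 2 5 5 0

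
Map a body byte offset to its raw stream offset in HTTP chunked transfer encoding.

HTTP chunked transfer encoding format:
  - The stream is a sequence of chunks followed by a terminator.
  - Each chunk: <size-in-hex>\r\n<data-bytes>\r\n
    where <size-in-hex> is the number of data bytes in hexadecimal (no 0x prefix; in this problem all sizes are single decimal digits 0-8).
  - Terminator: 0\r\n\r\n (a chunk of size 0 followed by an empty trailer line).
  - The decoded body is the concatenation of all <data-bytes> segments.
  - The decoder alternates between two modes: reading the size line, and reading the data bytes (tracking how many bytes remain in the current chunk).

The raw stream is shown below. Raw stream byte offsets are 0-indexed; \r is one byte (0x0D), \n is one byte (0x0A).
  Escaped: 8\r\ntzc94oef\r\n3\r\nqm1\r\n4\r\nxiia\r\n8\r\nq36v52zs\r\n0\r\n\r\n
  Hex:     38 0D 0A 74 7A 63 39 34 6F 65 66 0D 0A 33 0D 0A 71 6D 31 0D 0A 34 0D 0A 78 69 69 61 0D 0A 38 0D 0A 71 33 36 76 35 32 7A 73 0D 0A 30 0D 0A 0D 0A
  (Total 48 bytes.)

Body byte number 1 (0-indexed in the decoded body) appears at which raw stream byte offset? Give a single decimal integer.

Chunk 1: stream[0..1]='8' size=0x8=8, data at stream[3..11]='tzc94oef' -> body[0..8], body so far='tzc94oef'
Chunk 2: stream[13..14]='3' size=0x3=3, data at stream[16..19]='qm1' -> body[8..11], body so far='tzc94oefqm1'
Chunk 3: stream[21..22]='4' size=0x4=4, data at stream[24..28]='xiia' -> body[11..15], body so far='tzc94oefqm1xiia'
Chunk 4: stream[30..31]='8' size=0x8=8, data at stream[33..41]='q36v52zs' -> body[15..23], body so far='tzc94oefqm1xiiaq36v52zs'
Chunk 5: stream[43..44]='0' size=0 (terminator). Final body='tzc94oefqm1xiiaq36v52zs' (23 bytes)
Body byte 1 at stream offset 4

Answer: 4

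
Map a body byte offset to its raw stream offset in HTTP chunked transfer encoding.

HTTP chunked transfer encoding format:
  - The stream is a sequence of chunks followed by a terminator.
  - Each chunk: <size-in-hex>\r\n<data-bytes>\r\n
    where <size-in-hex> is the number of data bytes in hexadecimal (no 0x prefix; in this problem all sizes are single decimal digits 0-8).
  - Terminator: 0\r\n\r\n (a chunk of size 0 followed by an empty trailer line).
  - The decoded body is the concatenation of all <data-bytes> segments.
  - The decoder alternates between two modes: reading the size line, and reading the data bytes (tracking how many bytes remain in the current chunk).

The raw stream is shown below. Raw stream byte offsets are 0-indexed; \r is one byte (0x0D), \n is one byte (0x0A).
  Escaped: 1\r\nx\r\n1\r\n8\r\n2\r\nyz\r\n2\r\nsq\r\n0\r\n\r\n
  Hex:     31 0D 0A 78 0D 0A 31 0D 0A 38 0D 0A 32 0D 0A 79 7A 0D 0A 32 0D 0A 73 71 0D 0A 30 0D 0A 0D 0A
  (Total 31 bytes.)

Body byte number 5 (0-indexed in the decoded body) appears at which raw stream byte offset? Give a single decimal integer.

Chunk 1: stream[0..1]='1' size=0x1=1, data at stream[3..4]='x' -> body[0..1], body so far='x'
Chunk 2: stream[6..7]='1' size=0x1=1, data at stream[9..10]='8' -> body[1..2], body so far='x8'
Chunk 3: stream[12..13]='2' size=0x2=2, data at stream[15..17]='yz' -> body[2..4], body so far='x8yz'
Chunk 4: stream[19..20]='2' size=0x2=2, data at stream[22..24]='sq' -> body[4..6], body so far='x8yzsq'
Chunk 5: stream[26..27]='0' size=0 (terminator). Final body='x8yzsq' (6 bytes)
Body byte 5 at stream offset 23

Answer: 23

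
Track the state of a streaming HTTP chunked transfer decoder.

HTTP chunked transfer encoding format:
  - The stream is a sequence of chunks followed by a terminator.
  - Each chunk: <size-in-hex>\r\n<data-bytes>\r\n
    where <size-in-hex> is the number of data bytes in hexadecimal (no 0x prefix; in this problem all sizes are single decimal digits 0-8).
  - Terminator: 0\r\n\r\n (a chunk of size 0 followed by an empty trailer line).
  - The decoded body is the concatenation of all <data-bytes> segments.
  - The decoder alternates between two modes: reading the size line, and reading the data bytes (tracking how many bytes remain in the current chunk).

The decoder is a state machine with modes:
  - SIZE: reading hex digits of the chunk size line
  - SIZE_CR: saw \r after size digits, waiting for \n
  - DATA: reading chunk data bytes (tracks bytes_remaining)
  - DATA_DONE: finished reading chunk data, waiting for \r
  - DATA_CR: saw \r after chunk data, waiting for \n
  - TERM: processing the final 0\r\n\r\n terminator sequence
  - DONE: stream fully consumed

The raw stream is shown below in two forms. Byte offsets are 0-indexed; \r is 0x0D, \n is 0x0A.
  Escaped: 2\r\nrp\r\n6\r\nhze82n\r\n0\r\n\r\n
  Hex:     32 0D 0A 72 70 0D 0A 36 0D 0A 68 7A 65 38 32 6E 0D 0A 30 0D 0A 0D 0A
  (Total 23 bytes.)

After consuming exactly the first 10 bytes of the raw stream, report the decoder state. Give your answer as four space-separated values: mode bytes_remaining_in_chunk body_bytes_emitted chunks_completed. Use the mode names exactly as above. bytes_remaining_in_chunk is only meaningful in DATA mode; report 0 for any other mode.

Answer: DATA 6 2 1

Derivation:
Byte 0 = '2': mode=SIZE remaining=0 emitted=0 chunks_done=0
Byte 1 = 0x0D: mode=SIZE_CR remaining=0 emitted=0 chunks_done=0
Byte 2 = 0x0A: mode=DATA remaining=2 emitted=0 chunks_done=0
Byte 3 = 'r': mode=DATA remaining=1 emitted=1 chunks_done=0
Byte 4 = 'p': mode=DATA_DONE remaining=0 emitted=2 chunks_done=0
Byte 5 = 0x0D: mode=DATA_CR remaining=0 emitted=2 chunks_done=0
Byte 6 = 0x0A: mode=SIZE remaining=0 emitted=2 chunks_done=1
Byte 7 = '6': mode=SIZE remaining=0 emitted=2 chunks_done=1
Byte 8 = 0x0D: mode=SIZE_CR remaining=0 emitted=2 chunks_done=1
Byte 9 = 0x0A: mode=DATA remaining=6 emitted=2 chunks_done=1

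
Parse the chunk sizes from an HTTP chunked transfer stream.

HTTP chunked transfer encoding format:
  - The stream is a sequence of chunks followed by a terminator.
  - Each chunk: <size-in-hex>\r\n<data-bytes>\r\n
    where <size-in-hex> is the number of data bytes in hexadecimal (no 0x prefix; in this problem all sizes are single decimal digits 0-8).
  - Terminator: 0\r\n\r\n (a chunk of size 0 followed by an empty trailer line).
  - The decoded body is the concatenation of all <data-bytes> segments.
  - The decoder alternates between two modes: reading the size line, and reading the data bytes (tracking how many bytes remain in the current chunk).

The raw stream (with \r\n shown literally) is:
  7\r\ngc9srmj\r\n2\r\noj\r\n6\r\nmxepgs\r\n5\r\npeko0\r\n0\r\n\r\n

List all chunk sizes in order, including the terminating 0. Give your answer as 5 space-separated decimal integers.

Answer: 7 2 6 5 0

Derivation:
Chunk 1: stream[0..1]='7' size=0x7=7, data at stream[3..10]='gc9srmj' -> body[0..7], body so far='gc9srmj'
Chunk 2: stream[12..13]='2' size=0x2=2, data at stream[15..17]='oj' -> body[7..9], body so far='gc9srmjoj'
Chunk 3: stream[19..20]='6' size=0x6=6, data at stream[22..28]='mxepgs' -> body[9..15], body so far='gc9srmjojmxepgs'
Chunk 4: stream[30..31]='5' size=0x5=5, data at stream[33..38]='peko0' -> body[15..20], body so far='gc9srmjojmxepgspeko0'
Chunk 5: stream[40..41]='0' size=0 (terminator). Final body='gc9srmjojmxepgspeko0' (20 bytes)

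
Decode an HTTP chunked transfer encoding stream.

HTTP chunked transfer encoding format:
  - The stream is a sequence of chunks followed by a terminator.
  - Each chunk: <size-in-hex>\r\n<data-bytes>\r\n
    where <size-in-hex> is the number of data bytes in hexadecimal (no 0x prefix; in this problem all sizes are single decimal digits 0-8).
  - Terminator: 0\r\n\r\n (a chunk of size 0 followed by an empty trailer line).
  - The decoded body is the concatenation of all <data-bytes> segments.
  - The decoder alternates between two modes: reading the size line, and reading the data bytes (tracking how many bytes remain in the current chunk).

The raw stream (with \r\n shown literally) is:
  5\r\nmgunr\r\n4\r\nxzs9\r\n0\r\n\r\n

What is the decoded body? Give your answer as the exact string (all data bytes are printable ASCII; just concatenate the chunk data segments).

Answer: mgunrxzs9

Derivation:
Chunk 1: stream[0..1]='5' size=0x5=5, data at stream[3..8]='mgunr' -> body[0..5], body so far='mgunr'
Chunk 2: stream[10..11]='4' size=0x4=4, data at stream[13..17]='xzs9' -> body[5..9], body so far='mgunrxzs9'
Chunk 3: stream[19..20]='0' size=0 (terminator). Final body='mgunrxzs9' (9 bytes)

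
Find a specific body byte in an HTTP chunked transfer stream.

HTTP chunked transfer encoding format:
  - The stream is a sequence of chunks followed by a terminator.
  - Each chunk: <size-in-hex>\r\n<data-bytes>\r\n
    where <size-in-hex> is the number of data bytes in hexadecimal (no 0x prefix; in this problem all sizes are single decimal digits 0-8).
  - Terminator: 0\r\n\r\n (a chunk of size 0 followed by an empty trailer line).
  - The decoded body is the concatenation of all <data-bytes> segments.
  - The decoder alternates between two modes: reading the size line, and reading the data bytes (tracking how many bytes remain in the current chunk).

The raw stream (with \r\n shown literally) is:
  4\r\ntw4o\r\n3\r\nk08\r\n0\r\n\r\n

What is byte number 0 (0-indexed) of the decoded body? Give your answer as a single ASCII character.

Chunk 1: stream[0..1]='4' size=0x4=4, data at stream[3..7]='tw4o' -> body[0..4], body so far='tw4o'
Chunk 2: stream[9..10]='3' size=0x3=3, data at stream[12..15]='k08' -> body[4..7], body so far='tw4ok08'
Chunk 3: stream[17..18]='0' size=0 (terminator). Final body='tw4ok08' (7 bytes)
Body byte 0 = 't'

Answer: t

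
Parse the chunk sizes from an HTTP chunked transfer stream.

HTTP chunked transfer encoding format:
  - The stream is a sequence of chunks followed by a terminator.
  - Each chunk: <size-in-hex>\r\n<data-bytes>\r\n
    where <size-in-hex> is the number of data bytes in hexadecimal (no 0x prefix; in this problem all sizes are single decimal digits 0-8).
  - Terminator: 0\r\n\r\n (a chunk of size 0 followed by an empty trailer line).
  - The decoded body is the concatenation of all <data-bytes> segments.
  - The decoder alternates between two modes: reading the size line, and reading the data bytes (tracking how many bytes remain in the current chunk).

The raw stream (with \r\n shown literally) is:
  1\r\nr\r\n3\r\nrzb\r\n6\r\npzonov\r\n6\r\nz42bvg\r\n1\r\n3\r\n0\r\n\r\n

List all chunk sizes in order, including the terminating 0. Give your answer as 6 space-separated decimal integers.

Chunk 1: stream[0..1]='1' size=0x1=1, data at stream[3..4]='r' -> body[0..1], body so far='r'
Chunk 2: stream[6..7]='3' size=0x3=3, data at stream[9..12]='rzb' -> body[1..4], body so far='rrzb'
Chunk 3: stream[14..15]='6' size=0x6=6, data at stream[17..23]='pzonov' -> body[4..10], body so far='rrzbpzonov'
Chunk 4: stream[25..26]='6' size=0x6=6, data at stream[28..34]='z42bvg' -> body[10..16], body so far='rrzbpzonovz42bvg'
Chunk 5: stream[36..37]='1' size=0x1=1, data at stream[39..40]='3' -> body[16..17], body so far='rrzbpzonovz42bvg3'
Chunk 6: stream[42..43]='0' size=0 (terminator). Final body='rrzbpzonovz42bvg3' (17 bytes)

Answer: 1 3 6 6 1 0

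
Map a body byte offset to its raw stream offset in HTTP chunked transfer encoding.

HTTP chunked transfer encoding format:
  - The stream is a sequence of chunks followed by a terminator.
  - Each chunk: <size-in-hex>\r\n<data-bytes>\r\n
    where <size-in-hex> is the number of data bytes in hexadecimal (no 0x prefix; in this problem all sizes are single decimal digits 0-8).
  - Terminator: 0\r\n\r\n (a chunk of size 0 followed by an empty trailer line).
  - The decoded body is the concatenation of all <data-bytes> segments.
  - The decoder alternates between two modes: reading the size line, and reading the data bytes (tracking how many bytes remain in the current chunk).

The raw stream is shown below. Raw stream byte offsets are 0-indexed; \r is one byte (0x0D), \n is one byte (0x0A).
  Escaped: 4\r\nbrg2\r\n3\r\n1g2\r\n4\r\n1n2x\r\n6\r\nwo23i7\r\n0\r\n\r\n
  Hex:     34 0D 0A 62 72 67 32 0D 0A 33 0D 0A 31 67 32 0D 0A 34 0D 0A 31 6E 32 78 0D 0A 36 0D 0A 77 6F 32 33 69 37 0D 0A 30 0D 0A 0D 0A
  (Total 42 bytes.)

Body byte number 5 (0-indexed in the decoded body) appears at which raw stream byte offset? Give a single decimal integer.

Chunk 1: stream[0..1]='4' size=0x4=4, data at stream[3..7]='brg2' -> body[0..4], body so far='brg2'
Chunk 2: stream[9..10]='3' size=0x3=3, data at stream[12..15]='1g2' -> body[4..7], body so far='brg21g2'
Chunk 3: stream[17..18]='4' size=0x4=4, data at stream[20..24]='1n2x' -> body[7..11], body so far='brg21g21n2x'
Chunk 4: stream[26..27]='6' size=0x6=6, data at stream[29..35]='wo23i7' -> body[11..17], body so far='brg21g21n2xwo23i7'
Chunk 5: stream[37..38]='0' size=0 (terminator). Final body='brg21g21n2xwo23i7' (17 bytes)
Body byte 5 at stream offset 13

Answer: 13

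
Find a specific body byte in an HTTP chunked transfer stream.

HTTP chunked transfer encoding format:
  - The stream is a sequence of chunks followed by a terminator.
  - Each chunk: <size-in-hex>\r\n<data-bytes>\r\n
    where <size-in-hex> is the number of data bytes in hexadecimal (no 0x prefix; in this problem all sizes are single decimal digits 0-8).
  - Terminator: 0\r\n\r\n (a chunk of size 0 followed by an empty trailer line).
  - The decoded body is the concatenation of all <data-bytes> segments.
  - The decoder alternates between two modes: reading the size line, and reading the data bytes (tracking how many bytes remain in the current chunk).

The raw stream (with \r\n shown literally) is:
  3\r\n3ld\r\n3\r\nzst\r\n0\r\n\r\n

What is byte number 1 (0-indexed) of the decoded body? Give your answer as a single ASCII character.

Answer: l

Derivation:
Chunk 1: stream[0..1]='3' size=0x3=3, data at stream[3..6]='3ld' -> body[0..3], body so far='3ld'
Chunk 2: stream[8..9]='3' size=0x3=3, data at stream[11..14]='zst' -> body[3..6], body so far='3ldzst'
Chunk 3: stream[16..17]='0' size=0 (terminator). Final body='3ldzst' (6 bytes)
Body byte 1 = 'l'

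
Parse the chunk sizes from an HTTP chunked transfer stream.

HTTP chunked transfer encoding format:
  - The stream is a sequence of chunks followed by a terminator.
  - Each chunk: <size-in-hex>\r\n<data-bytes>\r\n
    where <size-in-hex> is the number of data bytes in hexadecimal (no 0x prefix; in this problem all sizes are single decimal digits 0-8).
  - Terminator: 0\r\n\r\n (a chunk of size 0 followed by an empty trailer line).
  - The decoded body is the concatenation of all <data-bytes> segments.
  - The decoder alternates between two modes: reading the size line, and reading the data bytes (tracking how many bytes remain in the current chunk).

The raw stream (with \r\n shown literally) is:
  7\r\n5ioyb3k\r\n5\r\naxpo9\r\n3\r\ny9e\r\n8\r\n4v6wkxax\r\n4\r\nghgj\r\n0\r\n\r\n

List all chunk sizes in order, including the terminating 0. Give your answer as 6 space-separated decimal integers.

Chunk 1: stream[0..1]='7' size=0x7=7, data at stream[3..10]='5ioyb3k' -> body[0..7], body so far='5ioyb3k'
Chunk 2: stream[12..13]='5' size=0x5=5, data at stream[15..20]='axpo9' -> body[7..12], body so far='5ioyb3kaxpo9'
Chunk 3: stream[22..23]='3' size=0x3=3, data at stream[25..28]='y9e' -> body[12..15], body so far='5ioyb3kaxpo9y9e'
Chunk 4: stream[30..31]='8' size=0x8=8, data at stream[33..41]='4v6wkxax' -> body[15..23], body so far='5ioyb3kaxpo9y9e4v6wkxax'
Chunk 5: stream[43..44]='4' size=0x4=4, data at stream[46..50]='ghgj' -> body[23..27], body so far='5ioyb3kaxpo9y9e4v6wkxaxghgj'
Chunk 6: stream[52..53]='0' size=0 (terminator). Final body='5ioyb3kaxpo9y9e4v6wkxaxghgj' (27 bytes)

Answer: 7 5 3 8 4 0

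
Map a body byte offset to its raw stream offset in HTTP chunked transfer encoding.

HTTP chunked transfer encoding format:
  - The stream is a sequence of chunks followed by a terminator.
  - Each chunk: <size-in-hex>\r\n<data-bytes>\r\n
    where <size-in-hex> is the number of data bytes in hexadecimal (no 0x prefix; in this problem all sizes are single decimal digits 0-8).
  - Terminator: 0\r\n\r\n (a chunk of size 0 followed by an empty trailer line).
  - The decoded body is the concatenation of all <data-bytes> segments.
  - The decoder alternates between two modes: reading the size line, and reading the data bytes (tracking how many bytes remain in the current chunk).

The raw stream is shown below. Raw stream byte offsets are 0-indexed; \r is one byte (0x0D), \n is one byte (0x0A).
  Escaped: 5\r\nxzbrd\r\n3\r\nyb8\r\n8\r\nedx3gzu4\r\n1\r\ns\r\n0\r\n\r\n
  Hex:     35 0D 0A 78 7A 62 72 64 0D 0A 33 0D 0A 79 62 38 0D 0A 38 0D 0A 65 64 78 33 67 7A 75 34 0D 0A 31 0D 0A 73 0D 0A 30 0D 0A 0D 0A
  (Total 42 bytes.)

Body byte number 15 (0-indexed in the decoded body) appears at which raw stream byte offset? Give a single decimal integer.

Answer: 28

Derivation:
Chunk 1: stream[0..1]='5' size=0x5=5, data at stream[3..8]='xzbrd' -> body[0..5], body so far='xzbrd'
Chunk 2: stream[10..11]='3' size=0x3=3, data at stream[13..16]='yb8' -> body[5..8], body so far='xzbrdyb8'
Chunk 3: stream[18..19]='8' size=0x8=8, data at stream[21..29]='edx3gzu4' -> body[8..16], body so far='xzbrdyb8edx3gzu4'
Chunk 4: stream[31..32]='1' size=0x1=1, data at stream[34..35]='s' -> body[16..17], body so far='xzbrdyb8edx3gzu4s'
Chunk 5: stream[37..38]='0' size=0 (terminator). Final body='xzbrdyb8edx3gzu4s' (17 bytes)
Body byte 15 at stream offset 28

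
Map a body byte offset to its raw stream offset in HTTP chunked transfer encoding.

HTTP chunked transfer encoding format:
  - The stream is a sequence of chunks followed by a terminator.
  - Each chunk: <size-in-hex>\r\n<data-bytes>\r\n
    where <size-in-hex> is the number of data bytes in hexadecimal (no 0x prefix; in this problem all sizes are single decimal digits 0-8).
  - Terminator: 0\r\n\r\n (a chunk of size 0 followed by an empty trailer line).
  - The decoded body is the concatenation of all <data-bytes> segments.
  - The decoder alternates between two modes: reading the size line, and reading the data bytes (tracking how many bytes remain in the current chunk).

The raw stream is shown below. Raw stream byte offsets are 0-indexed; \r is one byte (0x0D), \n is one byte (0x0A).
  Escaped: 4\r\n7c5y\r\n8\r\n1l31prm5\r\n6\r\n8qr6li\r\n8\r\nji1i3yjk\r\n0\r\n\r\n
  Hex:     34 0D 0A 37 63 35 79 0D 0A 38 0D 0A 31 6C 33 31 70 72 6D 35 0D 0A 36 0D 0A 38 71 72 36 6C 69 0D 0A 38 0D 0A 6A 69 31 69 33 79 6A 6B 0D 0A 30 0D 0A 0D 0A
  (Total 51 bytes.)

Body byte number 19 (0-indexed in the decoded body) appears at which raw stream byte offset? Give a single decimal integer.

Chunk 1: stream[0..1]='4' size=0x4=4, data at stream[3..7]='7c5y' -> body[0..4], body so far='7c5y'
Chunk 2: stream[9..10]='8' size=0x8=8, data at stream[12..20]='1l31prm5' -> body[4..12], body so far='7c5y1l31prm5'
Chunk 3: stream[22..23]='6' size=0x6=6, data at stream[25..31]='8qr6li' -> body[12..18], body so far='7c5y1l31prm58qr6li'
Chunk 4: stream[33..34]='8' size=0x8=8, data at stream[36..44]='ji1i3yjk' -> body[18..26], body so far='7c5y1l31prm58qr6liji1i3yjk'
Chunk 5: stream[46..47]='0' size=0 (terminator). Final body='7c5y1l31prm58qr6liji1i3yjk' (26 bytes)
Body byte 19 at stream offset 37

Answer: 37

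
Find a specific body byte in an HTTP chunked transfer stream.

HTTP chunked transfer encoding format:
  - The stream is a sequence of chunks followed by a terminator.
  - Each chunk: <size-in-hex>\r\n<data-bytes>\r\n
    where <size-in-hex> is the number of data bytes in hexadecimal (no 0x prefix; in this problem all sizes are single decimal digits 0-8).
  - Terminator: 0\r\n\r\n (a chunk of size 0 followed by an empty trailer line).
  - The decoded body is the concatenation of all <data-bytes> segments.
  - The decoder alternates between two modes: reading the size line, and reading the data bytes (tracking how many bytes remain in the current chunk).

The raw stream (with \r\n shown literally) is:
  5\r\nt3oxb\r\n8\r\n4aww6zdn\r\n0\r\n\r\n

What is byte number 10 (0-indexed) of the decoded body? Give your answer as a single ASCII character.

Answer: z

Derivation:
Chunk 1: stream[0..1]='5' size=0x5=5, data at stream[3..8]='t3oxb' -> body[0..5], body so far='t3oxb'
Chunk 2: stream[10..11]='8' size=0x8=8, data at stream[13..21]='4aww6zdn' -> body[5..13], body so far='t3oxb4aww6zdn'
Chunk 3: stream[23..24]='0' size=0 (terminator). Final body='t3oxb4aww6zdn' (13 bytes)
Body byte 10 = 'z'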